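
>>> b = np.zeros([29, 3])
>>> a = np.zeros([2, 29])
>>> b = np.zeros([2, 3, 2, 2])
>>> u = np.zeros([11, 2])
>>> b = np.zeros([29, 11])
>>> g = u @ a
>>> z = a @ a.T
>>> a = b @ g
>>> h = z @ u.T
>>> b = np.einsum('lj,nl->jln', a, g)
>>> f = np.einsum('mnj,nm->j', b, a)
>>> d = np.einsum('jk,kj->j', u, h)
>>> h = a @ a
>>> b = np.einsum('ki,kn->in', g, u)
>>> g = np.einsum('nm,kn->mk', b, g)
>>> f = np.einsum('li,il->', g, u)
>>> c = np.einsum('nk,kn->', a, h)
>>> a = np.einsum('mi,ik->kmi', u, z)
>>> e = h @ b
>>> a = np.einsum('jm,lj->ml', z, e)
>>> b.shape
(29, 2)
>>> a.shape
(2, 29)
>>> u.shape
(11, 2)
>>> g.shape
(2, 11)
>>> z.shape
(2, 2)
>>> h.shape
(29, 29)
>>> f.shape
()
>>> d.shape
(11,)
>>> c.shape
()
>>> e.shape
(29, 2)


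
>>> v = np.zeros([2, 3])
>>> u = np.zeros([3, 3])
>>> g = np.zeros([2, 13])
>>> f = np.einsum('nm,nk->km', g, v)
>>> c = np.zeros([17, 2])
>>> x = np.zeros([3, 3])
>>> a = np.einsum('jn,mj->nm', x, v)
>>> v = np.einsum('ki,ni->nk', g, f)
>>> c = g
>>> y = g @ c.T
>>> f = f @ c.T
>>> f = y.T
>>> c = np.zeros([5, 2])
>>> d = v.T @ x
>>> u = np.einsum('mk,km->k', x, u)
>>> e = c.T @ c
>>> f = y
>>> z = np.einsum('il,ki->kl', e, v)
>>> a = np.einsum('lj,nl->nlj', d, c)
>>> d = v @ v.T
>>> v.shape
(3, 2)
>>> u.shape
(3,)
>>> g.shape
(2, 13)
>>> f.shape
(2, 2)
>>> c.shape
(5, 2)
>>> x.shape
(3, 3)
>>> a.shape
(5, 2, 3)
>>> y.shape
(2, 2)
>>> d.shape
(3, 3)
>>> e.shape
(2, 2)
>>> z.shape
(3, 2)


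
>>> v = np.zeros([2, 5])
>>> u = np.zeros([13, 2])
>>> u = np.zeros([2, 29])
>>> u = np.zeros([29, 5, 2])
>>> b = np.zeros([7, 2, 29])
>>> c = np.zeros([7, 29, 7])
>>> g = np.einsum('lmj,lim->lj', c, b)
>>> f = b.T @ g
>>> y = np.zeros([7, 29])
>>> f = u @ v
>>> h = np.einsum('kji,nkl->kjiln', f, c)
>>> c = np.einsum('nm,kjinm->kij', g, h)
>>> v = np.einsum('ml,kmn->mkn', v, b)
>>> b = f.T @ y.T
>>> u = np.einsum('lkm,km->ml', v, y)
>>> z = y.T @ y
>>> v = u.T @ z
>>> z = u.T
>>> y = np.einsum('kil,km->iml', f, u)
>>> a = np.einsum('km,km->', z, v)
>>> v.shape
(2, 29)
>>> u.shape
(29, 2)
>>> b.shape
(5, 5, 7)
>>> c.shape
(29, 5, 5)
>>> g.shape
(7, 7)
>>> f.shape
(29, 5, 5)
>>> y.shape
(5, 2, 5)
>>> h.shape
(29, 5, 5, 7, 7)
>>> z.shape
(2, 29)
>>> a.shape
()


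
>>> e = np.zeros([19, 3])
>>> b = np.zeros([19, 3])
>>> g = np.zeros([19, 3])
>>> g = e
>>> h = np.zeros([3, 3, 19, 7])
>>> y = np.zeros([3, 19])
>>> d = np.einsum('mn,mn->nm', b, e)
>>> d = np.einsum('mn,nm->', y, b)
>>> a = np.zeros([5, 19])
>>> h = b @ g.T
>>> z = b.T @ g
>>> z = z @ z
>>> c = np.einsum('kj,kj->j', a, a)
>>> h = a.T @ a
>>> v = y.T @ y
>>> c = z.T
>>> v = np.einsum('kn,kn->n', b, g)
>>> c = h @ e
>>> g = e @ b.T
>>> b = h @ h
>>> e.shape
(19, 3)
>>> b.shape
(19, 19)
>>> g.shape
(19, 19)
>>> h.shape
(19, 19)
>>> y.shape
(3, 19)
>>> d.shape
()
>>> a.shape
(5, 19)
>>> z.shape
(3, 3)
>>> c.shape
(19, 3)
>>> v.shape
(3,)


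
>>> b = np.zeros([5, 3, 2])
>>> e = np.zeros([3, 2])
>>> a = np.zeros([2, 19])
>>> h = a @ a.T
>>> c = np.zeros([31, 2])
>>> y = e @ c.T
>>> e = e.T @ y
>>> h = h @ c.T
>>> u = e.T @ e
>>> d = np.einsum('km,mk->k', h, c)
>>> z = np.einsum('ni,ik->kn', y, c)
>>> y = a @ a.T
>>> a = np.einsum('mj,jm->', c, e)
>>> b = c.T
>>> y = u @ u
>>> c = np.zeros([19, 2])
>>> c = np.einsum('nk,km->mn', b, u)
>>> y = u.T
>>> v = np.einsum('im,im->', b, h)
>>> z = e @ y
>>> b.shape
(2, 31)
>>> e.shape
(2, 31)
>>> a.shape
()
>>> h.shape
(2, 31)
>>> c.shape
(31, 2)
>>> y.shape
(31, 31)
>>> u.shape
(31, 31)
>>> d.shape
(2,)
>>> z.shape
(2, 31)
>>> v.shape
()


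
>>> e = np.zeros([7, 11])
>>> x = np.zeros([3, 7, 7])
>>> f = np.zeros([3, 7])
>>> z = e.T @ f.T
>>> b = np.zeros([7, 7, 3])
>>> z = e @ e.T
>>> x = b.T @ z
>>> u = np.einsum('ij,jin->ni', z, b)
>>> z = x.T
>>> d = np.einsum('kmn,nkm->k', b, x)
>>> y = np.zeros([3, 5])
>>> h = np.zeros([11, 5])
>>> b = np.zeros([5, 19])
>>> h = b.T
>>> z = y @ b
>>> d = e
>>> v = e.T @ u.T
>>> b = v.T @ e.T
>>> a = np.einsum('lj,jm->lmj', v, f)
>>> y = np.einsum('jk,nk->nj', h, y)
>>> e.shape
(7, 11)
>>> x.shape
(3, 7, 7)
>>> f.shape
(3, 7)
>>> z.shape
(3, 19)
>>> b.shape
(3, 7)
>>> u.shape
(3, 7)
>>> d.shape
(7, 11)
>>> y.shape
(3, 19)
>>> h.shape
(19, 5)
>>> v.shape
(11, 3)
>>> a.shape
(11, 7, 3)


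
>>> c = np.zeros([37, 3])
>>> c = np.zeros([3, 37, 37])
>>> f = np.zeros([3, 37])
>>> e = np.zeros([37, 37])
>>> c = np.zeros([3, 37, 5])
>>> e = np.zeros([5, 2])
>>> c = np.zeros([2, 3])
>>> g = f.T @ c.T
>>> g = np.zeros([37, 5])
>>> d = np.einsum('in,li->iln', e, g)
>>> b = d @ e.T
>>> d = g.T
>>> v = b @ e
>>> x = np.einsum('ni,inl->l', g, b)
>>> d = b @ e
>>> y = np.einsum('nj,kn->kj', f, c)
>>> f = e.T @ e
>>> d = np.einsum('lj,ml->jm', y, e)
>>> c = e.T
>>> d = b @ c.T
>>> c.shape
(2, 5)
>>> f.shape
(2, 2)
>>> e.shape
(5, 2)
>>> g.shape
(37, 5)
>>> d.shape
(5, 37, 2)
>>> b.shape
(5, 37, 5)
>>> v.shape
(5, 37, 2)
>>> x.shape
(5,)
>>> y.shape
(2, 37)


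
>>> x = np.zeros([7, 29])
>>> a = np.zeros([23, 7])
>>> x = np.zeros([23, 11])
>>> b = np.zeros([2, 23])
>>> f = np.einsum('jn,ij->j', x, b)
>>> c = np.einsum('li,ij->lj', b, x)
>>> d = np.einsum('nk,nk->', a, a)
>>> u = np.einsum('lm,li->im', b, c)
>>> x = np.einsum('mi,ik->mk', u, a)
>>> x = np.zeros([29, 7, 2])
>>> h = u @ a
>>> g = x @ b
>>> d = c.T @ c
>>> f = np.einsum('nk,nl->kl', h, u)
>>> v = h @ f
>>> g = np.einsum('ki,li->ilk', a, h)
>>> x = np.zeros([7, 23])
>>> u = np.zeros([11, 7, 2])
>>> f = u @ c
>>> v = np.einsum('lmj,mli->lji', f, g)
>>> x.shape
(7, 23)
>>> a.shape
(23, 7)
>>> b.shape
(2, 23)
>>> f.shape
(11, 7, 11)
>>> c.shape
(2, 11)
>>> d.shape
(11, 11)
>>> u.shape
(11, 7, 2)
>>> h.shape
(11, 7)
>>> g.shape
(7, 11, 23)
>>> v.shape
(11, 11, 23)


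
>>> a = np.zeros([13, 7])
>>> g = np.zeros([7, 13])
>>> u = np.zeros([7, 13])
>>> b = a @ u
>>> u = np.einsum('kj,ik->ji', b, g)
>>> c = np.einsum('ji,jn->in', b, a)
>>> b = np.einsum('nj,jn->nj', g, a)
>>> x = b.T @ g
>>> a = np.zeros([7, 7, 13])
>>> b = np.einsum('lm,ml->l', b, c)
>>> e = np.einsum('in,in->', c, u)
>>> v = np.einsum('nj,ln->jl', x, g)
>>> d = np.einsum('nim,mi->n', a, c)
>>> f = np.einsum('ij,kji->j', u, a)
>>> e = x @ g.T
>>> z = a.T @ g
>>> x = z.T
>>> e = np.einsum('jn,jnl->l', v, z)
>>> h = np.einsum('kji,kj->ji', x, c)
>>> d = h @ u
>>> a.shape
(7, 7, 13)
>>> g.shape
(7, 13)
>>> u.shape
(13, 7)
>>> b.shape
(7,)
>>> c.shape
(13, 7)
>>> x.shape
(13, 7, 13)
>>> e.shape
(13,)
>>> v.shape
(13, 7)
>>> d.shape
(7, 7)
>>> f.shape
(7,)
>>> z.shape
(13, 7, 13)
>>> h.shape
(7, 13)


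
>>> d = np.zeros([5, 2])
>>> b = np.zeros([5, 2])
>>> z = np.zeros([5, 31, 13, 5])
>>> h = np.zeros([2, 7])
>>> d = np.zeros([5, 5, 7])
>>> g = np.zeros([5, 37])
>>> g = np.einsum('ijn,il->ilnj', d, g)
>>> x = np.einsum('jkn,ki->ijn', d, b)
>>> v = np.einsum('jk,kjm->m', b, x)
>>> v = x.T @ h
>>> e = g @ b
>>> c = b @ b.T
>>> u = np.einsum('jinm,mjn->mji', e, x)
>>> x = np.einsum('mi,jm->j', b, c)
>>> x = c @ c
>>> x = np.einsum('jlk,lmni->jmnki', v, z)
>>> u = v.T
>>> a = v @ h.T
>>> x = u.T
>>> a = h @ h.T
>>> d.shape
(5, 5, 7)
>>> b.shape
(5, 2)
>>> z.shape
(5, 31, 13, 5)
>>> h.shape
(2, 7)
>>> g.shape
(5, 37, 7, 5)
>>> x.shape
(7, 5, 7)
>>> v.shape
(7, 5, 7)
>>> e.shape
(5, 37, 7, 2)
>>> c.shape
(5, 5)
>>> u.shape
(7, 5, 7)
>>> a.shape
(2, 2)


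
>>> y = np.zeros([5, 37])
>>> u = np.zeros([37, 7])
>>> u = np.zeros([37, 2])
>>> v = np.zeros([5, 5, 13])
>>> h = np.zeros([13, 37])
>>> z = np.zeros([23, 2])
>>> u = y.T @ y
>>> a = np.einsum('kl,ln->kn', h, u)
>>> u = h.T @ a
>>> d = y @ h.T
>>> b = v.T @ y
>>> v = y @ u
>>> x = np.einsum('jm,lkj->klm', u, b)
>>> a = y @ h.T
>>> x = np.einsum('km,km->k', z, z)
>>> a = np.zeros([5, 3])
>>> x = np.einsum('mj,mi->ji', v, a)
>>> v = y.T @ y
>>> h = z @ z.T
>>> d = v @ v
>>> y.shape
(5, 37)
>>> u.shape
(37, 37)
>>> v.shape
(37, 37)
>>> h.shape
(23, 23)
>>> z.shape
(23, 2)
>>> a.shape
(5, 3)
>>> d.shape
(37, 37)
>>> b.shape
(13, 5, 37)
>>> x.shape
(37, 3)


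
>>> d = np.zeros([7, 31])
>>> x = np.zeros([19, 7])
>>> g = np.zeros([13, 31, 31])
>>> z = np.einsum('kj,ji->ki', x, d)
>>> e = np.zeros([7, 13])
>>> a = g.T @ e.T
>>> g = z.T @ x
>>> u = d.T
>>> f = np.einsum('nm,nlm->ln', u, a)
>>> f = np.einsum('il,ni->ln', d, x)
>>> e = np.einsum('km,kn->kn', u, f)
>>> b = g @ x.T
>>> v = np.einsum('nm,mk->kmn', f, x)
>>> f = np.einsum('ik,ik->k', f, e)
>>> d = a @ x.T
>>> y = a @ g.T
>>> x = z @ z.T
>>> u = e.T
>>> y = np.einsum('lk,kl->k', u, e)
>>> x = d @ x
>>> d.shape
(31, 31, 19)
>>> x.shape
(31, 31, 19)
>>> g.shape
(31, 7)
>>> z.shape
(19, 31)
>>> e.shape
(31, 19)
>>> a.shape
(31, 31, 7)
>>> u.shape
(19, 31)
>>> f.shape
(19,)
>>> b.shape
(31, 19)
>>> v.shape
(7, 19, 31)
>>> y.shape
(31,)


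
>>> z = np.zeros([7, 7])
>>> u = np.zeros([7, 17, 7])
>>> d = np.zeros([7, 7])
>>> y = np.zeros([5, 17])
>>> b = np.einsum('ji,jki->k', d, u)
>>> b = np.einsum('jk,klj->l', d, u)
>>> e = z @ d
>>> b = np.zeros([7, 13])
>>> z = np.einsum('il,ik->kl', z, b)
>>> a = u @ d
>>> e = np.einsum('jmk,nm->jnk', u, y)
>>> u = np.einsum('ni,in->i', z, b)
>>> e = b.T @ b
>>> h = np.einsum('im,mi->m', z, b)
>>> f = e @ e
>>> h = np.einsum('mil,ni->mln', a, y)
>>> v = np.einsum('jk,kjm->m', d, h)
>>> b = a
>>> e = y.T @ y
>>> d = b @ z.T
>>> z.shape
(13, 7)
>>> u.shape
(7,)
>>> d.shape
(7, 17, 13)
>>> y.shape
(5, 17)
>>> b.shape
(7, 17, 7)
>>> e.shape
(17, 17)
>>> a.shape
(7, 17, 7)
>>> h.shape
(7, 7, 5)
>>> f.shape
(13, 13)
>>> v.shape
(5,)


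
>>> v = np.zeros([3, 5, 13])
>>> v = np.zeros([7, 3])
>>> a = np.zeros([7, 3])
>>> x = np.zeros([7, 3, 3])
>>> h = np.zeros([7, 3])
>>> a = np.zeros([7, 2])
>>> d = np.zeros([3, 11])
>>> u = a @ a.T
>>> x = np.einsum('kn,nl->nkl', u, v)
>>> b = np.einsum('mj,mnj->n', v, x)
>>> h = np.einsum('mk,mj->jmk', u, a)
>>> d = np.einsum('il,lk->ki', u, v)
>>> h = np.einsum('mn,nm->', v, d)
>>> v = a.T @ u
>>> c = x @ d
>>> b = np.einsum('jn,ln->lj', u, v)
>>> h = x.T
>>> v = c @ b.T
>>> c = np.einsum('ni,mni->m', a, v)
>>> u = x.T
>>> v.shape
(7, 7, 2)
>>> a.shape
(7, 2)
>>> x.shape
(7, 7, 3)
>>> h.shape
(3, 7, 7)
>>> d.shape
(3, 7)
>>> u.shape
(3, 7, 7)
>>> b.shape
(2, 7)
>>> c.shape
(7,)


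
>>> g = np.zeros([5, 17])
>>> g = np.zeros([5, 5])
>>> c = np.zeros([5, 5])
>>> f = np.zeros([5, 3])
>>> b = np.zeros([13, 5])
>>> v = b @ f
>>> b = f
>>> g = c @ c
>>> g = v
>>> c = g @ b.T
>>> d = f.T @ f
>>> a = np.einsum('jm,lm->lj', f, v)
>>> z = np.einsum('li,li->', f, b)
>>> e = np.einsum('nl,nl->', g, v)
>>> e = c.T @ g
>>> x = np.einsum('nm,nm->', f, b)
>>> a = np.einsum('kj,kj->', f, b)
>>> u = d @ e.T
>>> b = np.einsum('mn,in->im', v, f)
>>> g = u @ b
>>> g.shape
(3, 13)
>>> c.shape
(13, 5)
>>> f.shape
(5, 3)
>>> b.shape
(5, 13)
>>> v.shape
(13, 3)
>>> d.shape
(3, 3)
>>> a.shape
()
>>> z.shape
()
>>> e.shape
(5, 3)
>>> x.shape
()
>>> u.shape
(3, 5)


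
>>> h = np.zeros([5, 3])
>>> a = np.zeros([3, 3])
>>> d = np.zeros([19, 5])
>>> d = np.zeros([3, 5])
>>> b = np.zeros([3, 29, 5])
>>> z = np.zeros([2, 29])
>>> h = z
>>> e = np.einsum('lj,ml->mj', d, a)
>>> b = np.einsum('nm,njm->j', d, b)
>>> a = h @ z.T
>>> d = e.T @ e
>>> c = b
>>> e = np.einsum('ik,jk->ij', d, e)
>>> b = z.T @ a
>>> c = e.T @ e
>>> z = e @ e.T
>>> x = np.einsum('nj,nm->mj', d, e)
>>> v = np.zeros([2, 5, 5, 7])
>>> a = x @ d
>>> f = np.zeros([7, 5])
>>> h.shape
(2, 29)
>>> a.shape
(3, 5)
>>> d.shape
(5, 5)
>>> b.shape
(29, 2)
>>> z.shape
(5, 5)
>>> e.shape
(5, 3)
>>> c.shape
(3, 3)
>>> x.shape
(3, 5)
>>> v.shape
(2, 5, 5, 7)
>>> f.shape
(7, 5)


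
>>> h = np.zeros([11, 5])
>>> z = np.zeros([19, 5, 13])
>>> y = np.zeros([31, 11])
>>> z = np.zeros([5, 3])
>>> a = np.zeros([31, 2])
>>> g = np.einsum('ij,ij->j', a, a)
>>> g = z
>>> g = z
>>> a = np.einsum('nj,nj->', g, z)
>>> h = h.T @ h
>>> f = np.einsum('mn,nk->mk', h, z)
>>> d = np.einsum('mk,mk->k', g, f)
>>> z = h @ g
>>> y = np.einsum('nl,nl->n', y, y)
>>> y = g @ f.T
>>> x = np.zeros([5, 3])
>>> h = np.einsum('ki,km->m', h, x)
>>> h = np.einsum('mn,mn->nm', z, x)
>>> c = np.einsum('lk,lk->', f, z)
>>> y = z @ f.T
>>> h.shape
(3, 5)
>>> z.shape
(5, 3)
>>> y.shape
(5, 5)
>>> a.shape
()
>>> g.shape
(5, 3)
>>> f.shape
(5, 3)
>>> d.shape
(3,)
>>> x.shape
(5, 3)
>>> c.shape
()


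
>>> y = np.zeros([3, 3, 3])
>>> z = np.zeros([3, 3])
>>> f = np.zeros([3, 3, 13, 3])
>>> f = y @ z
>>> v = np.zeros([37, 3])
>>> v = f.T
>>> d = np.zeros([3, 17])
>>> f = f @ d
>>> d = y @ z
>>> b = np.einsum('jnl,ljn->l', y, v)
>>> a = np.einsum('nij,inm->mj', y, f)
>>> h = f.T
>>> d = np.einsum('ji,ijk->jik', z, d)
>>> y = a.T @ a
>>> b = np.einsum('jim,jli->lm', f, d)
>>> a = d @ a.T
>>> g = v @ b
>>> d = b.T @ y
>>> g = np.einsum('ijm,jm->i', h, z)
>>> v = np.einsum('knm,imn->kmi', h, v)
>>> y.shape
(3, 3)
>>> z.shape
(3, 3)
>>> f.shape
(3, 3, 17)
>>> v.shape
(17, 3, 3)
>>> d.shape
(17, 3)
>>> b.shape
(3, 17)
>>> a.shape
(3, 3, 17)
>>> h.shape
(17, 3, 3)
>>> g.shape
(17,)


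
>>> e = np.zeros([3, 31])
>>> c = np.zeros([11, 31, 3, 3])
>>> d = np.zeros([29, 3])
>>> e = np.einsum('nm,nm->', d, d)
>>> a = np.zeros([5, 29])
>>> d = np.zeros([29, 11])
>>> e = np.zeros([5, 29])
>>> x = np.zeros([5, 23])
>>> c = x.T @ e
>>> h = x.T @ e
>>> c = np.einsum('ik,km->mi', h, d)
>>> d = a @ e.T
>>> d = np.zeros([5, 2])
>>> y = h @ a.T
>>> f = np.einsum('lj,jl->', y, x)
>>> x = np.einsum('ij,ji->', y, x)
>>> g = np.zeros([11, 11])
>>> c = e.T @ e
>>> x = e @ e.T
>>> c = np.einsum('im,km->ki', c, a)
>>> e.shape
(5, 29)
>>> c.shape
(5, 29)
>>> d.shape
(5, 2)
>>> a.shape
(5, 29)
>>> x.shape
(5, 5)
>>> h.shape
(23, 29)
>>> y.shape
(23, 5)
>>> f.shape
()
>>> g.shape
(11, 11)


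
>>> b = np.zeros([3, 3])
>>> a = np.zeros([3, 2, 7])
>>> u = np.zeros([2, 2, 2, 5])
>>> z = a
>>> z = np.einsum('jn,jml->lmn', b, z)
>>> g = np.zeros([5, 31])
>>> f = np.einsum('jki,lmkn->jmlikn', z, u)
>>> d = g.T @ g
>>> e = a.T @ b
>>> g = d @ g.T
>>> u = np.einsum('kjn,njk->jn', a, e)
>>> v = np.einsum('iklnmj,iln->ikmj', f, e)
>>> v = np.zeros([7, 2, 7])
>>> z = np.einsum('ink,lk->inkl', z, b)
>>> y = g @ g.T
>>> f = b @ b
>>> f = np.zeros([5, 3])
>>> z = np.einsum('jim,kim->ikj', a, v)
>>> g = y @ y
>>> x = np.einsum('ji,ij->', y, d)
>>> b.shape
(3, 3)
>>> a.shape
(3, 2, 7)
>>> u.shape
(2, 7)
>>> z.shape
(2, 7, 3)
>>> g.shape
(31, 31)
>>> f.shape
(5, 3)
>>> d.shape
(31, 31)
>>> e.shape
(7, 2, 3)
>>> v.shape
(7, 2, 7)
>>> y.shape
(31, 31)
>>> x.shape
()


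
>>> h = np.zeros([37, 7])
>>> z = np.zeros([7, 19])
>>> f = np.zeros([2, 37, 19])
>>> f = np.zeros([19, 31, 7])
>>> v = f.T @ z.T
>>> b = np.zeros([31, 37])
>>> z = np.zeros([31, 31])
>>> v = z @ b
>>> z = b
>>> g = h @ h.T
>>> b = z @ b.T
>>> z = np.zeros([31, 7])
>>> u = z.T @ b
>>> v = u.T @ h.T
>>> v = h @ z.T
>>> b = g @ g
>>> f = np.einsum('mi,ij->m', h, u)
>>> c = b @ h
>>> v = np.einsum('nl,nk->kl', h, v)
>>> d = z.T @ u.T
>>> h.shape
(37, 7)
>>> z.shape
(31, 7)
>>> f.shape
(37,)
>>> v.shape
(31, 7)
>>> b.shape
(37, 37)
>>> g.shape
(37, 37)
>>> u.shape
(7, 31)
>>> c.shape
(37, 7)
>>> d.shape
(7, 7)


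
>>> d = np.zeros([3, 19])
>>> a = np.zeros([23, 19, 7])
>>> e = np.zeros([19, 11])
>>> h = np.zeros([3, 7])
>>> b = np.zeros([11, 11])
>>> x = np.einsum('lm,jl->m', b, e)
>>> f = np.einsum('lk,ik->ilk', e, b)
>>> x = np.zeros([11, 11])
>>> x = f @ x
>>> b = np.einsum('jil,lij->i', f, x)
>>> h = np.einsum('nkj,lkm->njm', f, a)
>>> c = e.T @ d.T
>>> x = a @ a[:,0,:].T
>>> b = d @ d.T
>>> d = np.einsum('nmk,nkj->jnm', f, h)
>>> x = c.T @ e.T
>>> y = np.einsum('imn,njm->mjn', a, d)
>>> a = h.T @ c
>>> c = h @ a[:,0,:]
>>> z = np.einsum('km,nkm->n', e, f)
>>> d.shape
(7, 11, 19)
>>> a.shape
(7, 11, 3)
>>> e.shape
(19, 11)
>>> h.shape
(11, 11, 7)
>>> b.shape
(3, 3)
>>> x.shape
(3, 19)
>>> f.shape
(11, 19, 11)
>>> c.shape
(11, 11, 3)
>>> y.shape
(19, 11, 7)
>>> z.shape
(11,)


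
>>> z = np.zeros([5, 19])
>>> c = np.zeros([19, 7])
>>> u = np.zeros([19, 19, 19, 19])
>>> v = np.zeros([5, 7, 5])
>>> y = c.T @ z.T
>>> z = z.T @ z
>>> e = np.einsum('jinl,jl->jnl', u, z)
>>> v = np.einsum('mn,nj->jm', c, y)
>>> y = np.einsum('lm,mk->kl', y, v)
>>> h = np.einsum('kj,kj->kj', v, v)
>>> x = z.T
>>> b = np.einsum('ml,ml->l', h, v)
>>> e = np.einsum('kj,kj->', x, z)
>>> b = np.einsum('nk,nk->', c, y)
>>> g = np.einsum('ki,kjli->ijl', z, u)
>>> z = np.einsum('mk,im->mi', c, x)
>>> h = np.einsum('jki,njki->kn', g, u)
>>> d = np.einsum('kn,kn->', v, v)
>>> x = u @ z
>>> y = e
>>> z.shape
(19, 19)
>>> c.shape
(19, 7)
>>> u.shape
(19, 19, 19, 19)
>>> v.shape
(5, 19)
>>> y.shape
()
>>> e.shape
()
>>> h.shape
(19, 19)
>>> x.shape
(19, 19, 19, 19)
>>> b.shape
()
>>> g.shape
(19, 19, 19)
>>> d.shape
()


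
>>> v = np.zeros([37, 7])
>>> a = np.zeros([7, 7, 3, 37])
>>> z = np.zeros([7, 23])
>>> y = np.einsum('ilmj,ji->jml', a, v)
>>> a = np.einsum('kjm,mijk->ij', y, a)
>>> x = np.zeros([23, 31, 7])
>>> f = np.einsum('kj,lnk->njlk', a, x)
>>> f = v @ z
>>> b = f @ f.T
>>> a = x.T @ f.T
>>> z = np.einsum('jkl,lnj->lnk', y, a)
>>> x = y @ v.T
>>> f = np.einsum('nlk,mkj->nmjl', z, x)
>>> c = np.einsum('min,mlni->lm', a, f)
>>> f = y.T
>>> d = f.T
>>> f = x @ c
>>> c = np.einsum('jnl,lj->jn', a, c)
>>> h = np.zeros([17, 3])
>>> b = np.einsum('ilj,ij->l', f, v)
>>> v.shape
(37, 7)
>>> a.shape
(7, 31, 37)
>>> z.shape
(7, 31, 3)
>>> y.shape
(37, 3, 7)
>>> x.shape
(37, 3, 37)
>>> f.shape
(37, 3, 7)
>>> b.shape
(3,)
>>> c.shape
(7, 31)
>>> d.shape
(37, 3, 7)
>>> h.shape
(17, 3)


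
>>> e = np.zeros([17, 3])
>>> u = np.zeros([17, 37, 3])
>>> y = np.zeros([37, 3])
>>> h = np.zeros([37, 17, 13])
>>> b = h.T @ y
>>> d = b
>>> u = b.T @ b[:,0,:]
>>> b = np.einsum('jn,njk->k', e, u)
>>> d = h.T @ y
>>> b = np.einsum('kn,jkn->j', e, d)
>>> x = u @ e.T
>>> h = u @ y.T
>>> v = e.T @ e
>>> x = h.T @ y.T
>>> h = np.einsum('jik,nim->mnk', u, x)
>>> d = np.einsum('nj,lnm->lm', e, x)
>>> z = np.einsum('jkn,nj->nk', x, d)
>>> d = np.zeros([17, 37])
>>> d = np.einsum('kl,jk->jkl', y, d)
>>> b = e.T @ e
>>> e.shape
(17, 3)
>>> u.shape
(3, 17, 3)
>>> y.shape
(37, 3)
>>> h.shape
(37, 37, 3)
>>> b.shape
(3, 3)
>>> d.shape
(17, 37, 3)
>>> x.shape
(37, 17, 37)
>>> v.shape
(3, 3)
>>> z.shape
(37, 17)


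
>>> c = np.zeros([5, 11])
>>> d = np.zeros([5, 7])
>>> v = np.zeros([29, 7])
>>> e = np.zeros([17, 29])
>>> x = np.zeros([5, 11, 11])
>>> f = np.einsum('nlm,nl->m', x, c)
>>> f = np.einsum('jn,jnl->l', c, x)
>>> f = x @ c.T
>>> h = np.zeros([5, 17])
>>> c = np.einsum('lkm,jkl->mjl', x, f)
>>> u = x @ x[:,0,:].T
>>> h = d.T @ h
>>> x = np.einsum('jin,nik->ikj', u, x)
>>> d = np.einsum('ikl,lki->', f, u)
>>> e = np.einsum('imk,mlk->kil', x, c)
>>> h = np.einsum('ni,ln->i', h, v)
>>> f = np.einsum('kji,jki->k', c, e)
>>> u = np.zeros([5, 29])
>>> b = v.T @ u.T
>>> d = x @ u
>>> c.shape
(11, 5, 5)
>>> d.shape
(11, 11, 29)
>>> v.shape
(29, 7)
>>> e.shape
(5, 11, 5)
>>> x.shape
(11, 11, 5)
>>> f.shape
(11,)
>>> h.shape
(17,)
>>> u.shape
(5, 29)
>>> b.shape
(7, 5)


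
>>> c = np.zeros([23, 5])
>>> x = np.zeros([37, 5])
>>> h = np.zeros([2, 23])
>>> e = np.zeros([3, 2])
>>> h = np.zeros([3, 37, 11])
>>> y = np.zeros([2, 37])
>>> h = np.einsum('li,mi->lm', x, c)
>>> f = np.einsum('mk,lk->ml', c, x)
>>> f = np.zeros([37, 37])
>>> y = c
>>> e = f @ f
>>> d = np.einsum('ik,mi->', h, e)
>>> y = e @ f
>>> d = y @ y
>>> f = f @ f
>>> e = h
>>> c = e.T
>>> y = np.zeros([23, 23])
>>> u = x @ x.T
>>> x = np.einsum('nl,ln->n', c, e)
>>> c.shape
(23, 37)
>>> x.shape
(23,)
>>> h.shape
(37, 23)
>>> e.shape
(37, 23)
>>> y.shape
(23, 23)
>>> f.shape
(37, 37)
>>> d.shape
(37, 37)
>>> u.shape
(37, 37)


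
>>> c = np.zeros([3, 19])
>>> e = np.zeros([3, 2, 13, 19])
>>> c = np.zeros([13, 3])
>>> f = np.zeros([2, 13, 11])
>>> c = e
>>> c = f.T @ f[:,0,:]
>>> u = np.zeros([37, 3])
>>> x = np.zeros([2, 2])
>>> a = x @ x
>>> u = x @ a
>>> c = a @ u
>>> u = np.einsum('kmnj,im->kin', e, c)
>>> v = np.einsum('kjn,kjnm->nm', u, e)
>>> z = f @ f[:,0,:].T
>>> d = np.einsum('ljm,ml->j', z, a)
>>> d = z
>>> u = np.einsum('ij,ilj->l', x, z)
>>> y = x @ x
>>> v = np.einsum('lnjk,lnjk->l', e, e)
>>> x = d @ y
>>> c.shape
(2, 2)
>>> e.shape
(3, 2, 13, 19)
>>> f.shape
(2, 13, 11)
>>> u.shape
(13,)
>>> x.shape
(2, 13, 2)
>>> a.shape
(2, 2)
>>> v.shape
(3,)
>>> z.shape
(2, 13, 2)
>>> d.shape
(2, 13, 2)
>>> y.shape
(2, 2)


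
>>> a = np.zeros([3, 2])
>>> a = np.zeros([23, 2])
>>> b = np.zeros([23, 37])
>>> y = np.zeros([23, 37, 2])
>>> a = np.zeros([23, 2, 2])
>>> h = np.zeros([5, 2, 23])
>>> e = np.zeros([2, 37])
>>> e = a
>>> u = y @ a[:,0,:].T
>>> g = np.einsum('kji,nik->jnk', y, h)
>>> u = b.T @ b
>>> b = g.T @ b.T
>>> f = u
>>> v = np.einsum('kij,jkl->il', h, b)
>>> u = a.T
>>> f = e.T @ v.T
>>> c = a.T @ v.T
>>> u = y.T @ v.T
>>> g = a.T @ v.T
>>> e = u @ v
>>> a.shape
(23, 2, 2)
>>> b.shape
(23, 5, 23)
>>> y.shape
(23, 37, 2)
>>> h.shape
(5, 2, 23)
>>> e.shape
(2, 37, 23)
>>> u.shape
(2, 37, 2)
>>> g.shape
(2, 2, 2)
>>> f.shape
(2, 2, 2)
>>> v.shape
(2, 23)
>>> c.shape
(2, 2, 2)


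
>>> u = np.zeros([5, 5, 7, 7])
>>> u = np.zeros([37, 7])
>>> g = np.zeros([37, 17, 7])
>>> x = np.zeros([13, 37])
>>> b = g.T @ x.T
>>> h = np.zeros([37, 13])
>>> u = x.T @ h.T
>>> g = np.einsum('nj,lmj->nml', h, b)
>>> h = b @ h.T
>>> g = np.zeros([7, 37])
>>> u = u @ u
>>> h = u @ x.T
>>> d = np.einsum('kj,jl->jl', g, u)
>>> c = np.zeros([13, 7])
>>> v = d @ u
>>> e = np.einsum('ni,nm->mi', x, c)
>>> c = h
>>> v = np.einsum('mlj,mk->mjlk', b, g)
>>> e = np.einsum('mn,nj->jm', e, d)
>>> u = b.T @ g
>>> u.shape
(13, 17, 37)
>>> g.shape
(7, 37)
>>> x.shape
(13, 37)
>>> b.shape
(7, 17, 13)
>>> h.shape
(37, 13)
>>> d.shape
(37, 37)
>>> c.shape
(37, 13)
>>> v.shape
(7, 13, 17, 37)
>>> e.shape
(37, 7)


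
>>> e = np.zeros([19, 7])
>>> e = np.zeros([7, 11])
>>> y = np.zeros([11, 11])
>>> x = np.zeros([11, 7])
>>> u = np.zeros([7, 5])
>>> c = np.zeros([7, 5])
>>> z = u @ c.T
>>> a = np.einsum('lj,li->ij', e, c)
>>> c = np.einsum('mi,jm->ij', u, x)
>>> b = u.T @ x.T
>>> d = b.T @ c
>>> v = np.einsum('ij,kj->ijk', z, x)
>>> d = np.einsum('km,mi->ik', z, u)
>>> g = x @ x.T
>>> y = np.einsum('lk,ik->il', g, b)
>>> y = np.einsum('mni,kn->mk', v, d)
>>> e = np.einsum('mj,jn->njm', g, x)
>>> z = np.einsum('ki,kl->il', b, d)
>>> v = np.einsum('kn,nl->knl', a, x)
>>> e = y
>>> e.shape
(7, 5)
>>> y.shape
(7, 5)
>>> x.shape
(11, 7)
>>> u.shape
(7, 5)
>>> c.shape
(5, 11)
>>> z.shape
(11, 7)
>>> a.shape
(5, 11)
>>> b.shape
(5, 11)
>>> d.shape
(5, 7)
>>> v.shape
(5, 11, 7)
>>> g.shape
(11, 11)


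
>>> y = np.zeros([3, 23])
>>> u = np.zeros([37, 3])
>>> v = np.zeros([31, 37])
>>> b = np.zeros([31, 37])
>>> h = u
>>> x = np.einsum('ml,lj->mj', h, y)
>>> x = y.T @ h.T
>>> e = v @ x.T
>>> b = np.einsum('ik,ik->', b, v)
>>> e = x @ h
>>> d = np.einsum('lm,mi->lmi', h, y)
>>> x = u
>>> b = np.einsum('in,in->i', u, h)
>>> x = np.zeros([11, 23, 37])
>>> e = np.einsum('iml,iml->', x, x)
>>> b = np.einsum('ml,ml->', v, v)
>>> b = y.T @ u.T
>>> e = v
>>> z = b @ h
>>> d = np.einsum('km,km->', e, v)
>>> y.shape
(3, 23)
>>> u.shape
(37, 3)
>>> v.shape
(31, 37)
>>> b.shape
(23, 37)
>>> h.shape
(37, 3)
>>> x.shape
(11, 23, 37)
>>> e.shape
(31, 37)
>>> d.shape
()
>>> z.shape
(23, 3)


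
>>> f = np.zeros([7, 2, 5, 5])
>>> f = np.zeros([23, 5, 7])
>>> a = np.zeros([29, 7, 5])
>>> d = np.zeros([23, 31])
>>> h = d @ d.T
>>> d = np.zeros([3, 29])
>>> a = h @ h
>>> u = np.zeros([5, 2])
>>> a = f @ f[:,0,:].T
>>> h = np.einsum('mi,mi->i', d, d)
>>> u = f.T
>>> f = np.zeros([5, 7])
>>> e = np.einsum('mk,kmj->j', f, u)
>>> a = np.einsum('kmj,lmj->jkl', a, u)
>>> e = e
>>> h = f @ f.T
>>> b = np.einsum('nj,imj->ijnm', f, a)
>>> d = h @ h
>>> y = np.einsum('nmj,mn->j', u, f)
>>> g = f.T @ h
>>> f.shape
(5, 7)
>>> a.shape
(23, 23, 7)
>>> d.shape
(5, 5)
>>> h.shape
(5, 5)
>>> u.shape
(7, 5, 23)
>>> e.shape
(23,)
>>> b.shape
(23, 7, 5, 23)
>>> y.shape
(23,)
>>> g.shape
(7, 5)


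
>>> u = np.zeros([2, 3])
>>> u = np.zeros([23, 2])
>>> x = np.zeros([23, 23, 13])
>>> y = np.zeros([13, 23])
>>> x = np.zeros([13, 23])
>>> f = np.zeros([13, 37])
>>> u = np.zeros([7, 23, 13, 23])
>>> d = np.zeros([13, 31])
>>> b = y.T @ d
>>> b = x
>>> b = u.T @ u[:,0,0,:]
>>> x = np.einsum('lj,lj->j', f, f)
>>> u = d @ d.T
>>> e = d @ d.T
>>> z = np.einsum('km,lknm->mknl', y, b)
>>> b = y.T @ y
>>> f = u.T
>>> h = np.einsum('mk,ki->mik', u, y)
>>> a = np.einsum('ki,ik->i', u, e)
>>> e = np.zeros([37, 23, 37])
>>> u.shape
(13, 13)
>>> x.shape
(37,)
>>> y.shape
(13, 23)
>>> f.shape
(13, 13)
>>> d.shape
(13, 31)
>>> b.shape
(23, 23)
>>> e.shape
(37, 23, 37)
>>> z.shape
(23, 13, 23, 23)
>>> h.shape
(13, 23, 13)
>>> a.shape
(13,)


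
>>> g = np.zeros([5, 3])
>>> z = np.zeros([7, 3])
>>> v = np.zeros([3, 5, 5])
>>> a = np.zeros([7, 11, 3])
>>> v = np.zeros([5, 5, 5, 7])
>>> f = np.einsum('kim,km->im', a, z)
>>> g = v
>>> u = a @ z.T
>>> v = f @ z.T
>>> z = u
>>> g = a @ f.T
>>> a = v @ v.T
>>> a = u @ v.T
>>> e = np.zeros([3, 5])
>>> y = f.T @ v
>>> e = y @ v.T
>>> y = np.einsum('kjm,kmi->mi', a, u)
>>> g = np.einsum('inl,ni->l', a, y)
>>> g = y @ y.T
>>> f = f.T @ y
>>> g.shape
(11, 11)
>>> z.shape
(7, 11, 7)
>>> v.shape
(11, 7)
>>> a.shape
(7, 11, 11)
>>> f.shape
(3, 7)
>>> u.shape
(7, 11, 7)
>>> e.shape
(3, 11)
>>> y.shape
(11, 7)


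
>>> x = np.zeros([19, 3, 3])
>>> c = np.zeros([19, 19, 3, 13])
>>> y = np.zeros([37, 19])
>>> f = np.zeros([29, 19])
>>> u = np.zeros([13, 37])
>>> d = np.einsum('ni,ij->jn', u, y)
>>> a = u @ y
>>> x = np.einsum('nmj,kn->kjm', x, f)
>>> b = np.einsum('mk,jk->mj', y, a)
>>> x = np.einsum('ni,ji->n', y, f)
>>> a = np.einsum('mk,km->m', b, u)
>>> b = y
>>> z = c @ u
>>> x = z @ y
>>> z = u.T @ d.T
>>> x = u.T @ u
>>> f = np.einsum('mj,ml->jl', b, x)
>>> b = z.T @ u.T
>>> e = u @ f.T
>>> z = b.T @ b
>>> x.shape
(37, 37)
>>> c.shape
(19, 19, 3, 13)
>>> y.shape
(37, 19)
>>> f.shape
(19, 37)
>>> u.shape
(13, 37)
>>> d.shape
(19, 13)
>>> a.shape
(37,)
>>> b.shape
(19, 13)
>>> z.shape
(13, 13)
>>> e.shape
(13, 19)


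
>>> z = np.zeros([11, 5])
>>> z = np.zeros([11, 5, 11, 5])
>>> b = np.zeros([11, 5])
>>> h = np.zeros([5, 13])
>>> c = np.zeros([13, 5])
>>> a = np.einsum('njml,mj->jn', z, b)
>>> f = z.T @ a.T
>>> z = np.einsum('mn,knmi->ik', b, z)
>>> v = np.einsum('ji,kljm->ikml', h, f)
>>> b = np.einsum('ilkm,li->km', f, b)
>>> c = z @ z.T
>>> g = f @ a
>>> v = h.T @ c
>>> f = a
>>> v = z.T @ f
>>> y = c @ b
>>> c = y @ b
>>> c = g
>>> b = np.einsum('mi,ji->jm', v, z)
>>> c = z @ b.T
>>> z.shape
(5, 11)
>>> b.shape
(5, 11)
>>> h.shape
(5, 13)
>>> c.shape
(5, 5)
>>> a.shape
(5, 11)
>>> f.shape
(5, 11)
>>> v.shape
(11, 11)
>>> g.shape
(5, 11, 5, 11)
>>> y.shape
(5, 5)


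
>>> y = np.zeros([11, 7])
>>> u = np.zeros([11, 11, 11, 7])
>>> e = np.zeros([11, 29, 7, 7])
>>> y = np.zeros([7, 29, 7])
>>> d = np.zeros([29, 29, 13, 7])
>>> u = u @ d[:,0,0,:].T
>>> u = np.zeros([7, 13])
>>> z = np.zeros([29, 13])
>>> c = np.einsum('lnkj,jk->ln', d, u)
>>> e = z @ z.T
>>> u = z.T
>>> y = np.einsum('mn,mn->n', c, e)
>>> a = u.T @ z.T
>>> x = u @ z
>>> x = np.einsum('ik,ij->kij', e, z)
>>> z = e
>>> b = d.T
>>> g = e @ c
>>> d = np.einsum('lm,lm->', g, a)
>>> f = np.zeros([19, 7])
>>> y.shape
(29,)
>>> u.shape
(13, 29)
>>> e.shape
(29, 29)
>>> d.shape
()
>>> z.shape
(29, 29)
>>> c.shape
(29, 29)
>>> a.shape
(29, 29)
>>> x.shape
(29, 29, 13)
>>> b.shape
(7, 13, 29, 29)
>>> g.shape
(29, 29)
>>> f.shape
(19, 7)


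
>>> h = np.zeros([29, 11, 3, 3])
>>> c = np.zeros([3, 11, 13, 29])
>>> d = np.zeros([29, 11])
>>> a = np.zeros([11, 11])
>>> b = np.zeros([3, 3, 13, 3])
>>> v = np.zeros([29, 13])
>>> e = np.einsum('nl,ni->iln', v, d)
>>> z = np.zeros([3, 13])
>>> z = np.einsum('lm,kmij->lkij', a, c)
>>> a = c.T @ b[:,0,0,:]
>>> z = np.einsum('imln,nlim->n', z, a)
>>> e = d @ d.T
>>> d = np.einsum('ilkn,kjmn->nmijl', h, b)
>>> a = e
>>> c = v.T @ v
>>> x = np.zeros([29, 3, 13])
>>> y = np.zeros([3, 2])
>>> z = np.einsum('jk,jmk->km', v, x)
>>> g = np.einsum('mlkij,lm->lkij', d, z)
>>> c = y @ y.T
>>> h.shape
(29, 11, 3, 3)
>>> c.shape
(3, 3)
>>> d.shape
(3, 13, 29, 3, 11)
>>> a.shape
(29, 29)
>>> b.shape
(3, 3, 13, 3)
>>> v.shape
(29, 13)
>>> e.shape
(29, 29)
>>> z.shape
(13, 3)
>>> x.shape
(29, 3, 13)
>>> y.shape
(3, 2)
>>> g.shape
(13, 29, 3, 11)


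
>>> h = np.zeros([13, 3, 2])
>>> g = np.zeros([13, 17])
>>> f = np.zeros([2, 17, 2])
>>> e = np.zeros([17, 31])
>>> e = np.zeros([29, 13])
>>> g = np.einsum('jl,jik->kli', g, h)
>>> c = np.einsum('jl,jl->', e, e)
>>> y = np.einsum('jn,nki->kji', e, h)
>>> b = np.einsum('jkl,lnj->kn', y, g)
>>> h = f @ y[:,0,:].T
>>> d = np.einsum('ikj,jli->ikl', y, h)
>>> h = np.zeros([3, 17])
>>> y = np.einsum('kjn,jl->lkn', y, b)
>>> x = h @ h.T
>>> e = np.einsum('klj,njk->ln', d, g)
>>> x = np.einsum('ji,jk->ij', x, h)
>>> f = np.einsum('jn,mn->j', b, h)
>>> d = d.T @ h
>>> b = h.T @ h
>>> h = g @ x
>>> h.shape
(2, 17, 3)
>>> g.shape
(2, 17, 3)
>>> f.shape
(29,)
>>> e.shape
(29, 2)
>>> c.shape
()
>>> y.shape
(17, 3, 2)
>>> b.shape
(17, 17)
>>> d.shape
(17, 29, 17)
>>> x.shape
(3, 3)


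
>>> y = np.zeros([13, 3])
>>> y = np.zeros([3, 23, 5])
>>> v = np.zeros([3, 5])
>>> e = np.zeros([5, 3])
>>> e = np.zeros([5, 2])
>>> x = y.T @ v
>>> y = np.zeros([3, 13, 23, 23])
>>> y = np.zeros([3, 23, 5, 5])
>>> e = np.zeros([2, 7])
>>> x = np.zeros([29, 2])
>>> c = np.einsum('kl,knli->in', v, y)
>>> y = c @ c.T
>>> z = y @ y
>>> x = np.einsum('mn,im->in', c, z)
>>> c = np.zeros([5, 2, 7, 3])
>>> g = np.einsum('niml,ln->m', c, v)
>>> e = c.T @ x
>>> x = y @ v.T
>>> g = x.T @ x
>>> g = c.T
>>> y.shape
(5, 5)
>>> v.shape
(3, 5)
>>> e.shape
(3, 7, 2, 23)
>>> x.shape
(5, 3)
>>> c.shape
(5, 2, 7, 3)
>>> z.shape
(5, 5)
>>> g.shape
(3, 7, 2, 5)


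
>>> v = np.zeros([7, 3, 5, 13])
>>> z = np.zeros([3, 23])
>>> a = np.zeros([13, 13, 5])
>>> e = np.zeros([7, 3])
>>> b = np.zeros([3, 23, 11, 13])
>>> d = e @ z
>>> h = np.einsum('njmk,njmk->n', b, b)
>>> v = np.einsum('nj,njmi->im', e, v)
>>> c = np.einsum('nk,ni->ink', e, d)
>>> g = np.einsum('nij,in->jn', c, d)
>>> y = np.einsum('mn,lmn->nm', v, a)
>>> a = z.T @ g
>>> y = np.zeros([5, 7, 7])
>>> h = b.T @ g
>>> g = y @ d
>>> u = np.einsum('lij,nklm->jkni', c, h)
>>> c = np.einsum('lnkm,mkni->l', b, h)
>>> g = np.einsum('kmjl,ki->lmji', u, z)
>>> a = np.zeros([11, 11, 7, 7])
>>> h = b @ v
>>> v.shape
(13, 5)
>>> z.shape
(3, 23)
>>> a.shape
(11, 11, 7, 7)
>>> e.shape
(7, 3)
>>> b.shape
(3, 23, 11, 13)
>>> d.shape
(7, 23)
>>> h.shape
(3, 23, 11, 5)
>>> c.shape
(3,)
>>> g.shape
(7, 11, 13, 23)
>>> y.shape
(5, 7, 7)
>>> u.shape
(3, 11, 13, 7)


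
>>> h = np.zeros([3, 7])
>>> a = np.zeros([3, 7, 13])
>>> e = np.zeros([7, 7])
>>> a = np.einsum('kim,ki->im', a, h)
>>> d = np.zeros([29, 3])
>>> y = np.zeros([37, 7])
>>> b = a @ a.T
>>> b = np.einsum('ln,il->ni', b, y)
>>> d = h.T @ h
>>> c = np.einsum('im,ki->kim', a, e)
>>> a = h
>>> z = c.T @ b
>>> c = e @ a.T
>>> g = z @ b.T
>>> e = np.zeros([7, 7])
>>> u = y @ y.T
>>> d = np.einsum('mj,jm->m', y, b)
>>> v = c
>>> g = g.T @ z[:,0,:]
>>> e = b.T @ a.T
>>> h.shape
(3, 7)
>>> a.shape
(3, 7)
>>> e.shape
(37, 3)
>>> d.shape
(37,)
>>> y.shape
(37, 7)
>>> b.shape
(7, 37)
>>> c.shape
(7, 3)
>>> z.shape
(13, 7, 37)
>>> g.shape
(7, 7, 37)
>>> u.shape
(37, 37)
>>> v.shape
(7, 3)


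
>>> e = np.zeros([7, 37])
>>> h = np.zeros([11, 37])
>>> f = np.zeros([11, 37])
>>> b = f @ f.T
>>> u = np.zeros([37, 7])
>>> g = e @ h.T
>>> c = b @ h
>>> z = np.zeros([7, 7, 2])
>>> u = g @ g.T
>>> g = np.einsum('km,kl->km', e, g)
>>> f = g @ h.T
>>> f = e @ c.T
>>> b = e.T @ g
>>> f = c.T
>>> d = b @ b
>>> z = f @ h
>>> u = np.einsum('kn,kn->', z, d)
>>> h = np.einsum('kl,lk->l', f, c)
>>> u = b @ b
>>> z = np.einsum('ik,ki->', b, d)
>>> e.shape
(7, 37)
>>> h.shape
(11,)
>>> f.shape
(37, 11)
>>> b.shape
(37, 37)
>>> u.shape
(37, 37)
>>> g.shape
(7, 37)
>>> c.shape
(11, 37)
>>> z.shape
()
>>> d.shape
(37, 37)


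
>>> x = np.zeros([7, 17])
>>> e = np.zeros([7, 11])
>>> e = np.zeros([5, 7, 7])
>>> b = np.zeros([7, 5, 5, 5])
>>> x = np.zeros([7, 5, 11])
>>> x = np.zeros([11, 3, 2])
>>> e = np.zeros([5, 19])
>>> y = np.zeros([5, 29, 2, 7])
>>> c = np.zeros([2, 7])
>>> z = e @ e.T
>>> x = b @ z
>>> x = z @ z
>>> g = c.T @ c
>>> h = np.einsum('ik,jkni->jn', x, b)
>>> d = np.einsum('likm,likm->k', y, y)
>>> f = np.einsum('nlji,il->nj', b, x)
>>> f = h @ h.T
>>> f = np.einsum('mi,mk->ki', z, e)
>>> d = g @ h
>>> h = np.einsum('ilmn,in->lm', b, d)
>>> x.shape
(5, 5)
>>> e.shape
(5, 19)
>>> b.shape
(7, 5, 5, 5)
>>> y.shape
(5, 29, 2, 7)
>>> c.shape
(2, 7)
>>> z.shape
(5, 5)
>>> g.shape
(7, 7)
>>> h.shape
(5, 5)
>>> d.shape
(7, 5)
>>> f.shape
(19, 5)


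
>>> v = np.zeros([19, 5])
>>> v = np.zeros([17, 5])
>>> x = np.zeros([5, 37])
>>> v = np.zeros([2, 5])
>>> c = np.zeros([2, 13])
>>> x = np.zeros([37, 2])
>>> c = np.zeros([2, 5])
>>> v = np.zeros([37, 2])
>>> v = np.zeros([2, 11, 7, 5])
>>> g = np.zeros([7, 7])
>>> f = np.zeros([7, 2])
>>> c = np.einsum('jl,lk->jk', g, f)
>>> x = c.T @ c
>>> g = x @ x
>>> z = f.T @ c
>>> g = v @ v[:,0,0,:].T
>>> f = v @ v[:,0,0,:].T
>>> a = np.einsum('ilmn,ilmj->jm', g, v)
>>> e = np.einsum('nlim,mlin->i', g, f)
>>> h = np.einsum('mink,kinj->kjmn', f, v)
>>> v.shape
(2, 11, 7, 5)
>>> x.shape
(2, 2)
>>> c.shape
(7, 2)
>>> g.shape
(2, 11, 7, 2)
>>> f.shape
(2, 11, 7, 2)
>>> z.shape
(2, 2)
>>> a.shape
(5, 7)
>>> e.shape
(7,)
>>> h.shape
(2, 5, 2, 7)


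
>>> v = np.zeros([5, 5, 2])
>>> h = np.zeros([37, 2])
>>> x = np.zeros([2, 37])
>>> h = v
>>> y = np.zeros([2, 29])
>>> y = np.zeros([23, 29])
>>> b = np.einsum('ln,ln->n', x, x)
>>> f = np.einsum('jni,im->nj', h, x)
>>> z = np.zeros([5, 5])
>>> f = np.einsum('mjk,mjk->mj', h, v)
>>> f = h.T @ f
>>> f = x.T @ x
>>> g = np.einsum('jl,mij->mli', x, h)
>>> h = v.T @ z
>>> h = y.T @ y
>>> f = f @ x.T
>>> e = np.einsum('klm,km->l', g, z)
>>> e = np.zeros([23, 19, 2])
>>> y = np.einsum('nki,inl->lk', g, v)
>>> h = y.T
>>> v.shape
(5, 5, 2)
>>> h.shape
(37, 2)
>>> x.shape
(2, 37)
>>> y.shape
(2, 37)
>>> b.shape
(37,)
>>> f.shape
(37, 2)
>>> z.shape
(5, 5)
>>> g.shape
(5, 37, 5)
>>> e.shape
(23, 19, 2)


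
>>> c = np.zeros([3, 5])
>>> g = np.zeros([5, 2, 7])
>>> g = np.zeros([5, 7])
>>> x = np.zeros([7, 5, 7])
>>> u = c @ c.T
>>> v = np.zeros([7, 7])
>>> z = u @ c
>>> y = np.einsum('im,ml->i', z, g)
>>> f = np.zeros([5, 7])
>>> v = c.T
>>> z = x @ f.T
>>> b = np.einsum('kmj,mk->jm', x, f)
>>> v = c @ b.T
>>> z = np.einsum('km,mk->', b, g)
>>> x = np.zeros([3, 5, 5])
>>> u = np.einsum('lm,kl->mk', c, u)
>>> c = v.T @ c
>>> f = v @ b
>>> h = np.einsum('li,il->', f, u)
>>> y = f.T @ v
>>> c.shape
(7, 5)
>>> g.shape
(5, 7)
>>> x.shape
(3, 5, 5)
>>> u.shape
(5, 3)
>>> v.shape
(3, 7)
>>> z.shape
()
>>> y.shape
(5, 7)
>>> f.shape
(3, 5)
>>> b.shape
(7, 5)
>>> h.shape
()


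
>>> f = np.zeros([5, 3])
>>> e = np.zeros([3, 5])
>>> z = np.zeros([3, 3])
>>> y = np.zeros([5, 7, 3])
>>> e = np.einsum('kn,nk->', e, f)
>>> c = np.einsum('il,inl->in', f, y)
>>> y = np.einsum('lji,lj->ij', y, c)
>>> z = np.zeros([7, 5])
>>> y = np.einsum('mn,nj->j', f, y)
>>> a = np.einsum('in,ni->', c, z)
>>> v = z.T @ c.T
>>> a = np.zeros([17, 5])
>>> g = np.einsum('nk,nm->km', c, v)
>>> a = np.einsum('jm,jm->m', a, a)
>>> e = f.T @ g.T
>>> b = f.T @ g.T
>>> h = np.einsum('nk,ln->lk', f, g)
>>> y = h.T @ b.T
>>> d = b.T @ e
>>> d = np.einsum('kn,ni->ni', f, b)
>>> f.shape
(5, 3)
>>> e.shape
(3, 7)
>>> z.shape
(7, 5)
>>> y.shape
(3, 3)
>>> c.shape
(5, 7)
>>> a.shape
(5,)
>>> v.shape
(5, 5)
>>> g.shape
(7, 5)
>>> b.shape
(3, 7)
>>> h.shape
(7, 3)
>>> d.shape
(3, 7)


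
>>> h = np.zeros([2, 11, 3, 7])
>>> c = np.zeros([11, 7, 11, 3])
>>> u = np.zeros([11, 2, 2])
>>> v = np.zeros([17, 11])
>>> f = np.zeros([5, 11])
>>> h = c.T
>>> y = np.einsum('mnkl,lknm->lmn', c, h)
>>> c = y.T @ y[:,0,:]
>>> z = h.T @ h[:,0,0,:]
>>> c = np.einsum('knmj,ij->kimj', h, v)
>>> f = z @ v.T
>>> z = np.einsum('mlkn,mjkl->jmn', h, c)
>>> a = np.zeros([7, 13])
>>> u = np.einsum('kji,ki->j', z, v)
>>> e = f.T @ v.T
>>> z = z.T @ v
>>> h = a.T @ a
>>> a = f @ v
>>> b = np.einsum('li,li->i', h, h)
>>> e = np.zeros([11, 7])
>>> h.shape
(13, 13)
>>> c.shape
(3, 17, 7, 11)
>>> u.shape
(3,)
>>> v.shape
(17, 11)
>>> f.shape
(11, 7, 11, 17)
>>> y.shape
(3, 11, 7)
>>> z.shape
(11, 3, 11)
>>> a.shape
(11, 7, 11, 11)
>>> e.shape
(11, 7)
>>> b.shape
(13,)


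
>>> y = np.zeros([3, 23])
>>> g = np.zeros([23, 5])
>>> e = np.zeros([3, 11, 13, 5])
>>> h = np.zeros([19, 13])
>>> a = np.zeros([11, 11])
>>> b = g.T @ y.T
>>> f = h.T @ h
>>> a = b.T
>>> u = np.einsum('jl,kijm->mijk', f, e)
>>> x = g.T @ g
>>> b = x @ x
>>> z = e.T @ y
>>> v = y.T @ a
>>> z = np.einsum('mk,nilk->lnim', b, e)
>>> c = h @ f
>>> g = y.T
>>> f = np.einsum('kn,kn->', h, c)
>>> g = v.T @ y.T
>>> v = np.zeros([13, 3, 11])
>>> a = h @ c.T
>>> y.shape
(3, 23)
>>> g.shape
(5, 3)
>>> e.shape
(3, 11, 13, 5)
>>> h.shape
(19, 13)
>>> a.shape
(19, 19)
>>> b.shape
(5, 5)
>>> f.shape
()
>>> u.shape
(5, 11, 13, 3)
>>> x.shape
(5, 5)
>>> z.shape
(13, 3, 11, 5)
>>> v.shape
(13, 3, 11)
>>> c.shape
(19, 13)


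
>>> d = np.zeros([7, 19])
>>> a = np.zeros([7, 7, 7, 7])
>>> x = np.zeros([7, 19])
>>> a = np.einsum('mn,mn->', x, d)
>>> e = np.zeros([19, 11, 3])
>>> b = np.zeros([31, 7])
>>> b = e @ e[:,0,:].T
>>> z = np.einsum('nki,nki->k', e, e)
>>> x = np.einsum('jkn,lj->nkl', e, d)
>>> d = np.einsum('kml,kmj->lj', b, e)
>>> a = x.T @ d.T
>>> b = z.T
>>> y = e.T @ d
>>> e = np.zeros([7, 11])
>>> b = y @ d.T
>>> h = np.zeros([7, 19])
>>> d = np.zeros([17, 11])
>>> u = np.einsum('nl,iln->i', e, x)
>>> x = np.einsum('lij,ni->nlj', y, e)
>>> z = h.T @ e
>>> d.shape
(17, 11)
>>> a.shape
(7, 11, 19)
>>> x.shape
(7, 3, 3)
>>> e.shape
(7, 11)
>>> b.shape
(3, 11, 19)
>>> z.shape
(19, 11)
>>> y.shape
(3, 11, 3)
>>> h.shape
(7, 19)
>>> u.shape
(3,)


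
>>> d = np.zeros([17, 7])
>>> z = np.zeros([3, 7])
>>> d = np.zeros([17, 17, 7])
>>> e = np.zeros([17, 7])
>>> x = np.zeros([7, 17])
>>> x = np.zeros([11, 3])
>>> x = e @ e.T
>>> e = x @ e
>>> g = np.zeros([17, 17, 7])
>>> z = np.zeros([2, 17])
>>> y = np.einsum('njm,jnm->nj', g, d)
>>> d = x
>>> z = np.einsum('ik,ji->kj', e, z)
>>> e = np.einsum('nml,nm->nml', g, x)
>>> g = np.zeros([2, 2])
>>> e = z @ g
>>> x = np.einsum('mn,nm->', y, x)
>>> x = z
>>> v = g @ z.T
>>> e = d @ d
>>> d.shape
(17, 17)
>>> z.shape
(7, 2)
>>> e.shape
(17, 17)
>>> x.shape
(7, 2)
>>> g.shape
(2, 2)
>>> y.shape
(17, 17)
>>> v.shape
(2, 7)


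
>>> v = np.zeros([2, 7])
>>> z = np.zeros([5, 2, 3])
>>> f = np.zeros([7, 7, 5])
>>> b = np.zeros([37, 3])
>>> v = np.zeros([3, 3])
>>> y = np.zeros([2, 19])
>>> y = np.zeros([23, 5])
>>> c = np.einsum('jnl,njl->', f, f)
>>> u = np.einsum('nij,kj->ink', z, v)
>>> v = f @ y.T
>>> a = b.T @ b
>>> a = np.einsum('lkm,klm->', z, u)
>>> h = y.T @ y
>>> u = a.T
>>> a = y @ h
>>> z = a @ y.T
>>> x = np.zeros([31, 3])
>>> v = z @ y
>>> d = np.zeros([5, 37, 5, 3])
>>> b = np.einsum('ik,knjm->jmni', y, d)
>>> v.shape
(23, 5)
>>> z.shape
(23, 23)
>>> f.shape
(7, 7, 5)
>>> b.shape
(5, 3, 37, 23)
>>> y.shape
(23, 5)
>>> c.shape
()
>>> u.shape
()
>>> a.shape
(23, 5)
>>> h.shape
(5, 5)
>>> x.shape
(31, 3)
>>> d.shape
(5, 37, 5, 3)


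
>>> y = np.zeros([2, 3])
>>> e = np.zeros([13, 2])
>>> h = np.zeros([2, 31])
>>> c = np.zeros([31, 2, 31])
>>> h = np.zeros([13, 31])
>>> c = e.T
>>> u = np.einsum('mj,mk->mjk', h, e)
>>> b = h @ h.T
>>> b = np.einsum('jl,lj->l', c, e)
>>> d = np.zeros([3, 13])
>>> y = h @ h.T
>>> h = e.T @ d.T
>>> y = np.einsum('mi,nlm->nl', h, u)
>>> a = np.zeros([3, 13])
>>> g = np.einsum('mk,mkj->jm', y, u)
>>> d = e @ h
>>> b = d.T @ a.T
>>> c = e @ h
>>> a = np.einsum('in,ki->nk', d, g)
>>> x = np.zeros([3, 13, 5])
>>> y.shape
(13, 31)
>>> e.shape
(13, 2)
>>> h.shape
(2, 3)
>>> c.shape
(13, 3)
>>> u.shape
(13, 31, 2)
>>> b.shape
(3, 3)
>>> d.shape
(13, 3)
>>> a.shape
(3, 2)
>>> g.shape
(2, 13)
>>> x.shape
(3, 13, 5)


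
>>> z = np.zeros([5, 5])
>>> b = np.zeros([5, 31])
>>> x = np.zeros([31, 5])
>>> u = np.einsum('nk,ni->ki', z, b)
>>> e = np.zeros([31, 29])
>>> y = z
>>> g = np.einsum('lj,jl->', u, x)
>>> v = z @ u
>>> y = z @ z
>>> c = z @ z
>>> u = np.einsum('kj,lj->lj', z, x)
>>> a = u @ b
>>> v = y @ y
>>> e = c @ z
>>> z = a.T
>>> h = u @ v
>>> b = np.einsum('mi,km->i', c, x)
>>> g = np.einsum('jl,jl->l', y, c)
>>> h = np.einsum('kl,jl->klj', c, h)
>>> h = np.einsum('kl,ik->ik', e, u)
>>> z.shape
(31, 31)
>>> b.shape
(5,)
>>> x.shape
(31, 5)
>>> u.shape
(31, 5)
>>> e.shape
(5, 5)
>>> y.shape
(5, 5)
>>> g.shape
(5,)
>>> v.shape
(5, 5)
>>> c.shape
(5, 5)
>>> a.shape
(31, 31)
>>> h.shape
(31, 5)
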